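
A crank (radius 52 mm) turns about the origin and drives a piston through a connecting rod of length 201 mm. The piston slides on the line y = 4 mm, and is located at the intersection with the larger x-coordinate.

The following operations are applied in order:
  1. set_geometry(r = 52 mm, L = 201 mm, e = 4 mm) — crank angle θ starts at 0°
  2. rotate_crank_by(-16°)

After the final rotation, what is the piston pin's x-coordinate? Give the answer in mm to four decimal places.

set_geometry: r = 52 mm, L = 201 mm, e = 4 mm; θ ← 0°
rotate_crank_by(-16°): θ ← 0° -16° = -16°
crank pin P = (r cos θ, r sin θ) = (49.985608, -14.333143)
h = r sin θ − e = -14.333143 − 4 = -18.333143
x = r cos θ + √(L² − h²) = 49.985608 + √(40401.0 − 336.1041) = 49.985608 + 200.162174 = 250.147782

250.1478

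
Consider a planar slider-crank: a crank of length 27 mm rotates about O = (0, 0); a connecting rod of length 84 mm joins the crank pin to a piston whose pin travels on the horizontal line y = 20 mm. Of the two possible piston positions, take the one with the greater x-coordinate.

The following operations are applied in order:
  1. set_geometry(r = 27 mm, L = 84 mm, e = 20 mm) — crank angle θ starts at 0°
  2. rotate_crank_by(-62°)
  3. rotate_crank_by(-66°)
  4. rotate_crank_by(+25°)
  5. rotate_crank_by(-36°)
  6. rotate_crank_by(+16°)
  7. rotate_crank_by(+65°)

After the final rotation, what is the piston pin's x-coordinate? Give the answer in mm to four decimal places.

86.5285

set_geometry: r = 27 mm, L = 84 mm, e = 20 mm; θ ← 0°
rotate_crank_by(-62°): θ ← 0° -62° = -62°
rotate_crank_by(-66°): θ ← -62° -66° = -128°
rotate_crank_by(+25°): θ ← -128° +25° = -103°
rotate_crank_by(-36°): θ ← -103° -36° = -139°
rotate_crank_by(+16°): θ ← -139° +16° = -123°
rotate_crank_by(+65°): θ ← -123° +65° = -58°
crank pin P = (r cos θ, r sin θ) = (14.307820, -22.897299)
h = r sin θ − e = -22.897299 − 20 = -42.897299
x = r cos θ + √(L² − h²) = 14.307820 + √(7056.0 − 1840.1782) = 14.307820 + 72.220646 = 86.528467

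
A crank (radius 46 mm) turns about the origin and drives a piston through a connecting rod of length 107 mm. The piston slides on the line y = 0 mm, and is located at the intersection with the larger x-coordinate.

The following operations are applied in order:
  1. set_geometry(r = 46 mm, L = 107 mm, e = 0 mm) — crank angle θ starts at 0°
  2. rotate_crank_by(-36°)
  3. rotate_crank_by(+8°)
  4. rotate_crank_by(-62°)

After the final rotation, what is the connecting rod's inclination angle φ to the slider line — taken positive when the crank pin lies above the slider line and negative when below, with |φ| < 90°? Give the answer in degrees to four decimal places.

set_geometry: r = 46 mm, L = 107 mm, e = 0 mm; θ ← 0°
rotate_crank_by(-36°): θ ← 0° -36° = -36°
rotate_crank_by(+8°): θ ← -36° +8° = -28°
rotate_crank_by(-62°): θ ← -28° -62° = -90°
crank pin P = (r cos θ, r sin θ) = (0.000000, -46.000000)
h = r sin θ − e = -46.000000 − 0 = -46.000000
sin φ = h / L = -46.000000 / 107 = -0.42990654
φ = arcsin(-0.42990654) = -25.461629°

-25.4616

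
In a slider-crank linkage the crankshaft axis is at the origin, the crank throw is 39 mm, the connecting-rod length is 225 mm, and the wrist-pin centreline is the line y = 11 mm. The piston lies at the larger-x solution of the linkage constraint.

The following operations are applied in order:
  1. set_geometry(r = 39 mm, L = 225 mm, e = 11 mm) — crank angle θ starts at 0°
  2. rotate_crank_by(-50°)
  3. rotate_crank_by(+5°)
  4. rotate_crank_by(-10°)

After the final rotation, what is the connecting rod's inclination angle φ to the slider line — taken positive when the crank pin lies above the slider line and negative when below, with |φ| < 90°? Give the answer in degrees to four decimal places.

-11.0039

set_geometry: r = 39 mm, L = 225 mm, e = 11 mm; θ ← 0°
rotate_crank_by(-50°): θ ← 0° -50° = -50°
rotate_crank_by(+5°): θ ← -50° +5° = -45°
rotate_crank_by(-10°): θ ← -45° -10° = -55°
crank pin P = (r cos θ, r sin θ) = (22.369481, -31.946930)
h = r sin θ − e = -31.946930 − 11 = -42.946930
sin φ = h / L = -42.946930 / 225 = -0.19087524
φ = arcsin(-0.19087524) = -11.003867°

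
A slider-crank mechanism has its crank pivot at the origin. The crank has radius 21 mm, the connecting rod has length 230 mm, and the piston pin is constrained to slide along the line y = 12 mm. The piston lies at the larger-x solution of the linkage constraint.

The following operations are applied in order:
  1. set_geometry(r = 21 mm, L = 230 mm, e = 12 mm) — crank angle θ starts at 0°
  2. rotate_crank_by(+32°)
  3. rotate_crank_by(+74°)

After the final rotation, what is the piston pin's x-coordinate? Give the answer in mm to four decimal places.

set_geometry: r = 21 mm, L = 230 mm, e = 12 mm; θ ← 0°
rotate_crank_by(+32°): θ ← 0° +32° = 32°
rotate_crank_by(+74°): θ ← 32° +74° = 106°
crank pin P = (r cos θ, r sin θ) = (-5.788384, 20.186496)
h = r sin θ − e = 20.186496 − 12 = 8.186496
x = r cos θ + √(L² − h²) = -5.788384 + √(52900.0 − 67.0187) = -5.788384 + 229.854261 = 224.065877

224.0659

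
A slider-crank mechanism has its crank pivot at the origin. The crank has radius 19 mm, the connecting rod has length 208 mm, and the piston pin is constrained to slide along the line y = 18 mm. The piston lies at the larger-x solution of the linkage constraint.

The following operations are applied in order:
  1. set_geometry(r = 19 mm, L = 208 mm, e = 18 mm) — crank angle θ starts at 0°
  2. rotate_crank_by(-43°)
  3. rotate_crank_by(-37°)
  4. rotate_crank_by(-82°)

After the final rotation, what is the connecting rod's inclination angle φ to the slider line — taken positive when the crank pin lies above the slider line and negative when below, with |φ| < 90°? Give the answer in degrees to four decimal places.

-6.5901

set_geometry: r = 19 mm, L = 208 mm, e = 18 mm; θ ← 0°
rotate_crank_by(-43°): θ ← 0° -43° = -43°
rotate_crank_by(-37°): θ ← -43° -37° = -80°
rotate_crank_by(-82°): θ ← -80° -82° = -162°
crank pin P = (r cos θ, r sin θ) = (-18.070074, -5.871323)
h = r sin θ − e = -5.871323 − 18 = -23.871323
sin φ = h / L = -23.871323 / 208 = -0.11476598
φ = arcsin(-0.11476598) = -6.590127°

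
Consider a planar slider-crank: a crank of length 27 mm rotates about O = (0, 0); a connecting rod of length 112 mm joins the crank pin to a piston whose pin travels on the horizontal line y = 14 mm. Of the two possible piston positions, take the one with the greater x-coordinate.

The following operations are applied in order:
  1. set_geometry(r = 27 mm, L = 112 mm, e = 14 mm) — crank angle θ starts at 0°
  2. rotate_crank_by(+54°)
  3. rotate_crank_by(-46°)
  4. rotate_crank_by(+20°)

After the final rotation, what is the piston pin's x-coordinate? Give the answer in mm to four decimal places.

135.8318

set_geometry: r = 27 mm, L = 112 mm, e = 14 mm; θ ← 0°
rotate_crank_by(+54°): θ ← 0° +54° = 54°
rotate_crank_by(-46°): θ ← 54° -46° = 8°
rotate_crank_by(+20°): θ ← 8° +20° = 28°
crank pin P = (r cos θ, r sin θ) = (23.839585, 12.675732)
h = r sin θ − e = 12.675732 − 14 = -1.324268
x = r cos θ + √(L² − h²) = 23.839585 + √(12544.0 − 1.7537) = 23.839585 + 111.992171 = 135.831756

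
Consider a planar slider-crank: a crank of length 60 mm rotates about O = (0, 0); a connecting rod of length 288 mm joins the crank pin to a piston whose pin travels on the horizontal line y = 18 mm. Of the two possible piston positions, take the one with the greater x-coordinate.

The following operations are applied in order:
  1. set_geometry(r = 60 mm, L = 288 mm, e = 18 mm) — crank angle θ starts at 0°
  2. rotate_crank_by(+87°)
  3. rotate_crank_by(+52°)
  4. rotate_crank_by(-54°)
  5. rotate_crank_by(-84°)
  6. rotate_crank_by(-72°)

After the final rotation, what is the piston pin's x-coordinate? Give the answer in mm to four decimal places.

set_geometry: r = 60 mm, L = 288 mm, e = 18 mm; θ ← 0°
rotate_crank_by(+87°): θ ← 0° +87° = 87°
rotate_crank_by(+52°): θ ← 87° +52° = 139°
rotate_crank_by(-54°): θ ← 139° -54° = 85°
rotate_crank_by(-84°): θ ← 85° -84° = 1°
rotate_crank_by(-72°): θ ← 1° -72° = -71°
crank pin P = (r cos θ, r sin θ) = (19.534089, -56.731115)
h = r sin θ − e = -56.731115 − 18 = -74.731115
x = r cos θ + √(L² − h²) = 19.534089 + √(82944.0 − 5584.7395) = 19.534089 + 278.135328 = 297.669417

297.6694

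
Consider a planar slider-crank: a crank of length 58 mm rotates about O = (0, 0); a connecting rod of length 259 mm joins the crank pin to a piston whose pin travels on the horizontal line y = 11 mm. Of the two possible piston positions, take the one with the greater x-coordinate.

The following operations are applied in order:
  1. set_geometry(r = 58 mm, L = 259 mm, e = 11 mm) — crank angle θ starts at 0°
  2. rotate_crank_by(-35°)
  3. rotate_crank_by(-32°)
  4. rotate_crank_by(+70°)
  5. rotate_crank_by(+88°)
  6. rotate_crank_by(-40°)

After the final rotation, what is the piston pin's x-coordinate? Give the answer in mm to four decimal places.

set_geometry: r = 58 mm, L = 259 mm, e = 11 mm; θ ← 0°
rotate_crank_by(-35°): θ ← 0° -35° = -35°
rotate_crank_by(-32°): θ ← -35° -32° = -67°
rotate_crank_by(+70°): θ ← -67° +70° = 3°
rotate_crank_by(+88°): θ ← 3° +88° = 91°
rotate_crank_by(-40°): θ ← 91° -40° = 51°
crank pin P = (r cos θ, r sin θ) = (36.500583, 45.074466)
h = r sin θ − e = 45.074466 − 11 = 34.074466
x = r cos θ + √(L² − h²) = 36.500583 + √(67081.0 − 1161.0692) = 36.500583 + 256.748770 = 293.249352

293.2494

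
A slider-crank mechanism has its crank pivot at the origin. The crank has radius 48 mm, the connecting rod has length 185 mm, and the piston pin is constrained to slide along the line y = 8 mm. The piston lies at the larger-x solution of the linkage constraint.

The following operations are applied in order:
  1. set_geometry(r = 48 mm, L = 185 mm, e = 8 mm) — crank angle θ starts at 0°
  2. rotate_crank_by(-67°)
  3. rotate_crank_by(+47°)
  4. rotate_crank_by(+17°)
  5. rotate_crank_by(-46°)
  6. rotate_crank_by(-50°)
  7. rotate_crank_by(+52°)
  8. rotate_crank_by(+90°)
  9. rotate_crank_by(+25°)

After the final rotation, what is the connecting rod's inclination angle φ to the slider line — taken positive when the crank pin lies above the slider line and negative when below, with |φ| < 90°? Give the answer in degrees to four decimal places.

11.3805

set_geometry: r = 48 mm, L = 185 mm, e = 8 mm; θ ← 0°
rotate_crank_by(-67°): θ ← 0° -67° = -67°
rotate_crank_by(+47°): θ ← -67° +47° = -20°
rotate_crank_by(+17°): θ ← -20° +17° = -3°
rotate_crank_by(-46°): θ ← -3° -46° = -49°
rotate_crank_by(-50°): θ ← -49° -50° = -99°
rotate_crank_by(+52°): θ ← -99° +52° = -47°
rotate_crank_by(+90°): θ ← -47° +90° = 43°
rotate_crank_by(+25°): θ ← 43° +25° = 68°
crank pin P = (r cos θ, r sin θ) = (17.981116, 44.504825)
h = r sin θ − e = 44.504825 − 8 = 36.504825
sin φ = h / L = 36.504825 / 185 = 0.19732338
φ = arcsin(0.19732338) = 11.380481°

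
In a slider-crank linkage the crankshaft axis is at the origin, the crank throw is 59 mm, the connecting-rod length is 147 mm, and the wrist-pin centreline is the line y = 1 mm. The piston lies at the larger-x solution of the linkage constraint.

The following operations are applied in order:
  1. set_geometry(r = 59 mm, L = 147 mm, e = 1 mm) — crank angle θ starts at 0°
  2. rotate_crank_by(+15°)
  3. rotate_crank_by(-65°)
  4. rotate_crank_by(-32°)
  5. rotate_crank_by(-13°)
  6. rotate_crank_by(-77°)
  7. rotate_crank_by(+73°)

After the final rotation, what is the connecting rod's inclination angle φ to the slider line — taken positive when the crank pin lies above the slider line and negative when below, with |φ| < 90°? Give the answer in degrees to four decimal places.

set_geometry: r = 59 mm, L = 147 mm, e = 1 mm; θ ← 0°
rotate_crank_by(+15°): θ ← 0° +15° = 15°
rotate_crank_by(-65°): θ ← 15° -65° = -50°
rotate_crank_by(-32°): θ ← -50° -32° = -82°
rotate_crank_by(-13°): θ ← -82° -13° = -95°
rotate_crank_by(-77°): θ ← -95° -77° = -172°
rotate_crank_by(+73°): θ ← -172° +73° = -99°
crank pin P = (r cos θ, r sin θ) = (-9.229633, -58.273612)
h = r sin θ − e = -58.273612 − 1 = -59.273612
sin φ = h / L = -59.273612 / 147 = -0.40322185
φ = arcsin(-0.40322185) = -23.779747°

-23.7797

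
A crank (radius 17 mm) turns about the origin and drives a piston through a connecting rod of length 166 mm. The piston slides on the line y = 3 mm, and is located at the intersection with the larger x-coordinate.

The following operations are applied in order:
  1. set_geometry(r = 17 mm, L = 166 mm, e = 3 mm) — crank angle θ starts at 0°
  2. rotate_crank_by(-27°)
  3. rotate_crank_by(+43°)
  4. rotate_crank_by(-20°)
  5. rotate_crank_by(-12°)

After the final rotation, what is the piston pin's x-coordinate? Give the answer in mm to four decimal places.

182.1634

set_geometry: r = 17 mm, L = 166 mm, e = 3 mm; θ ← 0°
rotate_crank_by(-27°): θ ← 0° -27° = -27°
rotate_crank_by(+43°): θ ← -27° +43° = 16°
rotate_crank_by(-20°): θ ← 16° -20° = -4°
rotate_crank_by(-12°): θ ← -4° -12° = -16°
crank pin P = (r cos θ, r sin θ) = (16.341449, -4.685835)
h = r sin θ − e = -4.685835 − 3 = -7.685835
x = r cos θ + √(L² − h²) = 16.341449 + √(27556.0 − 59.0721) = 16.341449 + 165.821977 = 182.163425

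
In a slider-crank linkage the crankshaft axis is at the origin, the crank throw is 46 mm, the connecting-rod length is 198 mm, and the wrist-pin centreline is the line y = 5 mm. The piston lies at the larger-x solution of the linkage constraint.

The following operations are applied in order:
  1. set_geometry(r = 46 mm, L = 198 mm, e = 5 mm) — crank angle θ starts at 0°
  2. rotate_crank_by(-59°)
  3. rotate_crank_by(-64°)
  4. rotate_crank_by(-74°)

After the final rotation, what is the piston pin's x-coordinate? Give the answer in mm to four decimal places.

153.8296

set_geometry: r = 46 mm, L = 198 mm, e = 5 mm; θ ← 0°
rotate_crank_by(-59°): θ ← 0° -59° = -59°
rotate_crank_by(-64°): θ ← -59° -64° = -123°
rotate_crank_by(-74°): θ ← -123° -74° = -197°
crank pin P = (r cos θ, r sin θ) = (-43.990019, 13.449098)
h = r sin θ − e = 13.449098 − 5 = 8.449098
x = r cos θ + √(L² − h²) = -43.990019 + √(39204.0 − 71.3873) = -43.990019 + 197.819647 = 153.829628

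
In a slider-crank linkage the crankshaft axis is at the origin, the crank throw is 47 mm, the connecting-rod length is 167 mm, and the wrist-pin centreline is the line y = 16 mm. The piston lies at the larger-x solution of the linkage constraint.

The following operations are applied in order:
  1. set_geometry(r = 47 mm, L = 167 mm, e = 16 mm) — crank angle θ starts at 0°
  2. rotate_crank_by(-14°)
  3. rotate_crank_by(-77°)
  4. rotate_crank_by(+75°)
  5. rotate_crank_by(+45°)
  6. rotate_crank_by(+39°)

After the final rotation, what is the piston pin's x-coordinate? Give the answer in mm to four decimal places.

set_geometry: r = 47 mm, L = 167 mm, e = 16 mm; θ ← 0°
rotate_crank_by(-14°): θ ← 0° -14° = -14°
rotate_crank_by(-77°): θ ← -14° -77° = -91°
rotate_crank_by(+75°): θ ← -91° +75° = -16°
rotate_crank_by(+45°): θ ← -16° +45° = 29°
rotate_crank_by(+39°): θ ← 29° +39° = 68°
crank pin P = (r cos θ, r sin θ) = (17.606510, 43.577641)
h = r sin θ − e = 43.577641 − 16 = 27.577641
x = r cos θ + √(L² − h²) = 17.606510 + √(27889.0 − 760.5263) = 17.606510 + 164.707236 = 182.313746

182.3137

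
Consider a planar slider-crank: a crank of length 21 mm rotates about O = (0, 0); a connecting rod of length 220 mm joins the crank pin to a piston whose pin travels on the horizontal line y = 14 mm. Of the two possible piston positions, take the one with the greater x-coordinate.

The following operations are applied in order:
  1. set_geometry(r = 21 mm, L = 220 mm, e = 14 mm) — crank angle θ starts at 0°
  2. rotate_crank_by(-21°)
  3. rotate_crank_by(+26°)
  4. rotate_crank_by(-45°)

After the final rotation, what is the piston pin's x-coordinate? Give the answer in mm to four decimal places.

set_geometry: r = 21 mm, L = 220 mm, e = 14 mm; θ ← 0°
rotate_crank_by(-21°): θ ← 0° -21° = -21°
rotate_crank_by(+26°): θ ← -21° +26° = 5°
rotate_crank_by(-45°): θ ← 5° -45° = -40°
crank pin P = (r cos θ, r sin θ) = (16.086933, -13.498540)
h = r sin θ − e = -13.498540 − 14 = -27.498540
x = r cos θ + √(L² − h²) = 16.086933 + √(48400.0 − 756.1697) = 16.086933 + 218.274667 = 234.361600

234.3616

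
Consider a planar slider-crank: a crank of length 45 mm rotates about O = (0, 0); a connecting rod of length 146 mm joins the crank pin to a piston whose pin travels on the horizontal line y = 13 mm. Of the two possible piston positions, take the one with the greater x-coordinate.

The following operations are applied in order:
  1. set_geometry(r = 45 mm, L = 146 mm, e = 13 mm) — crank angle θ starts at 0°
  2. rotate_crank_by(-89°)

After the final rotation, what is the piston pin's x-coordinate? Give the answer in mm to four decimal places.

134.7734

set_geometry: r = 45 mm, L = 146 mm, e = 13 mm; θ ← 0°
rotate_crank_by(-89°): θ ← 0° -89° = -89°
crank pin P = (r cos θ, r sin θ) = (0.785358, -44.993146)
h = r sin θ − e = -44.993146 − 13 = -57.993146
x = r cos θ + √(L² − h²) = 0.785358 + √(21316.0 − 3363.2050) = 0.785358 + 133.988040 = 134.773399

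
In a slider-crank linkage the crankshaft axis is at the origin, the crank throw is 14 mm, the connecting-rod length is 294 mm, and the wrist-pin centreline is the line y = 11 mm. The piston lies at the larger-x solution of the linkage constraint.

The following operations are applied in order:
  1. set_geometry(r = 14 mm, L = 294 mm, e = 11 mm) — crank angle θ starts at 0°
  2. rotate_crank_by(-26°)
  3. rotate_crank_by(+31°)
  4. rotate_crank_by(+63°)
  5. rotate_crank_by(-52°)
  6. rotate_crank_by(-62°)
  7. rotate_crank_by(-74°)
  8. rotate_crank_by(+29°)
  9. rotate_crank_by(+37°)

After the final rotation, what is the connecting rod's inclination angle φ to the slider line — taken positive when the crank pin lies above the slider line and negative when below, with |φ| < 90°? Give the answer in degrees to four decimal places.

-4.3552

set_geometry: r = 14 mm, L = 294 mm, e = 11 mm; θ ← 0°
rotate_crank_by(-26°): θ ← 0° -26° = -26°
rotate_crank_by(+31°): θ ← -26° +31° = 5°
rotate_crank_by(+63°): θ ← 5° +63° = 68°
rotate_crank_by(-52°): θ ← 68° -52° = 16°
rotate_crank_by(-62°): θ ← 16° -62° = -46°
rotate_crank_by(-74°): θ ← -46° -74° = -120°
rotate_crank_by(+29°): θ ← -120° +29° = -91°
rotate_crank_by(+37°): θ ← -91° +37° = -54°
crank pin P = (r cos θ, r sin θ) = (8.228994, -11.326238)
h = r sin θ − e = -11.326238 − 11 = -22.326238
sin φ = h / L = -22.326238 / 294 = -0.07593958
φ = arcsin(-0.07593958) = -4.355211°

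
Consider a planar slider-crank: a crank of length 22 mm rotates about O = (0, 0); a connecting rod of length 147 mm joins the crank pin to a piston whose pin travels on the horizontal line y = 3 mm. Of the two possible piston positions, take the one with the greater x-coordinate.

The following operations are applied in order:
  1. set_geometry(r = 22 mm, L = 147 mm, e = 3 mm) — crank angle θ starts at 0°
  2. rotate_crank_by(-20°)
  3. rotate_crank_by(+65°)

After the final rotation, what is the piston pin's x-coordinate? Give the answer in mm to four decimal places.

162.0191

set_geometry: r = 22 mm, L = 147 mm, e = 3 mm; θ ← 0°
rotate_crank_by(-20°): θ ← 0° -20° = -20°
rotate_crank_by(+65°): θ ← -20° +65° = 45°
crank pin P = (r cos θ, r sin θ) = (15.556349, 15.556349)
h = r sin θ − e = 15.556349 − 3 = 12.556349
x = r cos θ + √(L² − h²) = 15.556349 + √(21609.0 − 157.6619) = 15.556349 + 146.462753 = 162.019102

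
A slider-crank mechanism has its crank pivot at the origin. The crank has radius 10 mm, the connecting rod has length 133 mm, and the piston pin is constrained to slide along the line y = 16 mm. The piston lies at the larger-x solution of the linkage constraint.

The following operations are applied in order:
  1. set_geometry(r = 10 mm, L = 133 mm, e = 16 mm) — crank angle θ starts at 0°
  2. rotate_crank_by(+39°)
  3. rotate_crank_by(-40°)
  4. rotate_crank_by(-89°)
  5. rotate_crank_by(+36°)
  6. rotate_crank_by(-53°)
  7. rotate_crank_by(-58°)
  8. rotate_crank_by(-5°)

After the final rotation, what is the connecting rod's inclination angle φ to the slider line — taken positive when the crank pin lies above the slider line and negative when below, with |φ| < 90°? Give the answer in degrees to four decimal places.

set_geometry: r = 10 mm, L = 133 mm, e = 16 mm; θ ← 0°
rotate_crank_by(+39°): θ ← 0° +39° = 39°
rotate_crank_by(-40°): θ ← 39° -40° = -1°
rotate_crank_by(-89°): θ ← -1° -89° = -90°
rotate_crank_by(+36°): θ ← -90° +36° = -54°
rotate_crank_by(-53°): θ ← -54° -53° = -107°
rotate_crank_by(-58°): θ ← -107° -58° = -165°
rotate_crank_by(-5°): θ ← -165° -5° = -170°
crank pin P = (r cos θ, r sin θ) = (-9.848078, -1.736482)
h = r sin θ − e = -1.736482 − 16 = -17.736482
sin φ = h / L = -17.736482 / 133 = -0.13335701
φ = arcsin(-0.13335701) = -7.663624°

-7.6636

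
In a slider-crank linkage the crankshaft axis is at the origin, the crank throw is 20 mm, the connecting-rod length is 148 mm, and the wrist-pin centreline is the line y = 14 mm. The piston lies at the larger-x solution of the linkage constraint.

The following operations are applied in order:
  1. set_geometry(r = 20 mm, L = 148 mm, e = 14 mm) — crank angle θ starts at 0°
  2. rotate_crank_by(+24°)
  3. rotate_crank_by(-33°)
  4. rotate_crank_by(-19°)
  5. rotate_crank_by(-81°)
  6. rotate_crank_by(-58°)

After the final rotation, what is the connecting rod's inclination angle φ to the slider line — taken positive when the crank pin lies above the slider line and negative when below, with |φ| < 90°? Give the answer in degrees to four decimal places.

set_geometry: r = 20 mm, L = 148 mm, e = 14 mm; θ ← 0°
rotate_crank_by(+24°): θ ← 0° +24° = 24°
rotate_crank_by(-33°): θ ← 24° -33° = -9°
rotate_crank_by(-19°): θ ← -9° -19° = -28°
rotate_crank_by(-81°): θ ← -28° -81° = -109°
rotate_crank_by(-58°): θ ← -109° -58° = -167°
crank pin P = (r cos θ, r sin θ) = (-19.487401, -4.499021)
h = r sin θ − e = -4.499021 − 14 = -18.499021
sin φ = h / L = -18.499021 / 148 = -0.12499339
φ = arcsin(-0.12499339) = -7.180374°

-7.1804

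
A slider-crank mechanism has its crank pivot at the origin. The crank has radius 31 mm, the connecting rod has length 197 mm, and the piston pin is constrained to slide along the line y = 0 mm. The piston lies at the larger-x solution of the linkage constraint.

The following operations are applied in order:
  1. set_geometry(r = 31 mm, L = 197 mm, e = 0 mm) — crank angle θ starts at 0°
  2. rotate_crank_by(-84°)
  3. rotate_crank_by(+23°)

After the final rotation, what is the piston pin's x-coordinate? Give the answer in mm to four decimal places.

210.1544

set_geometry: r = 31 mm, L = 197 mm, e = 0 mm; θ ← 0°
rotate_crank_by(-84°): θ ← 0° -84° = -84°
rotate_crank_by(+23°): θ ← -84° +23° = -61°
crank pin P = (r cos θ, r sin θ) = (15.029098, -27.113211)
h = r sin θ − e = -27.113211 − 0 = -27.113211
x = r cos θ + √(L² − h²) = 15.029098 + √(38809.0 − 735.1262) = 15.029098 + 195.125277 = 210.154375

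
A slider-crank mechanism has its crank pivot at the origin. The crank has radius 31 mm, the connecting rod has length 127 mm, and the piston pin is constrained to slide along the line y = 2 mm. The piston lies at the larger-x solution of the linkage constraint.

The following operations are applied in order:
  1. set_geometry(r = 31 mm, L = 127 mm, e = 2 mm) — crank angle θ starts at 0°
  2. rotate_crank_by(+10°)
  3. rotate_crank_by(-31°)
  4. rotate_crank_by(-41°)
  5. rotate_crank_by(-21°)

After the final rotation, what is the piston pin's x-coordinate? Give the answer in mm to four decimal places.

126.4776

set_geometry: r = 31 mm, L = 127 mm, e = 2 mm; θ ← 0°
rotate_crank_by(+10°): θ ← 0° +10° = 10°
rotate_crank_by(-31°): θ ← 10° -31° = -21°
rotate_crank_by(-41°): θ ← -21° -41° = -62°
rotate_crank_by(-21°): θ ← -62° -21° = -83°
crank pin P = (r cos θ, r sin θ) = (3.777950, -30.768931)
h = r sin θ − e = -30.768931 − 2 = -32.768931
x = r cos θ + √(L² − h²) = 3.777950 + √(16129.0 − 1073.8028) = 3.777950 + 122.699622 = 126.477571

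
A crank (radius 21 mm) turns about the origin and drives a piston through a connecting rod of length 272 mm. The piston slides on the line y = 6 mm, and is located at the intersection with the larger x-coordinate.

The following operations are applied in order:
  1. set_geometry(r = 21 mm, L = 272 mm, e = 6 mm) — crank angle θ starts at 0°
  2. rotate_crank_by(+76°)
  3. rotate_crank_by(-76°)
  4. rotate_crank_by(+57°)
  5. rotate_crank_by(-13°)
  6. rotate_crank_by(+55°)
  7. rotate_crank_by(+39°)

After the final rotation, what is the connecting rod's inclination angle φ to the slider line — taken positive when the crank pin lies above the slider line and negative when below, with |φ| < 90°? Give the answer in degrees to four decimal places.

set_geometry: r = 21 mm, L = 272 mm, e = 6 mm; θ ← 0°
rotate_crank_by(+76°): θ ← 0° +76° = 76°
rotate_crank_by(-76°): θ ← 76° -76° = 0°
rotate_crank_by(+57°): θ ← 0° +57° = 57°
rotate_crank_by(-13°): θ ← 57° -13° = 44°
rotate_crank_by(+55°): θ ← 44° +55° = 99°
rotate_crank_by(+39°): θ ← 99° +39° = 138°
crank pin P = (r cos θ, r sin θ) = (-15.606041, 14.051743)
h = r sin θ − e = 14.051743 − 6 = 8.051743
sin φ = h / L = 8.051743 / 272 = 0.02960200
φ = arcsin(0.02960200) = 1.696317°

1.6963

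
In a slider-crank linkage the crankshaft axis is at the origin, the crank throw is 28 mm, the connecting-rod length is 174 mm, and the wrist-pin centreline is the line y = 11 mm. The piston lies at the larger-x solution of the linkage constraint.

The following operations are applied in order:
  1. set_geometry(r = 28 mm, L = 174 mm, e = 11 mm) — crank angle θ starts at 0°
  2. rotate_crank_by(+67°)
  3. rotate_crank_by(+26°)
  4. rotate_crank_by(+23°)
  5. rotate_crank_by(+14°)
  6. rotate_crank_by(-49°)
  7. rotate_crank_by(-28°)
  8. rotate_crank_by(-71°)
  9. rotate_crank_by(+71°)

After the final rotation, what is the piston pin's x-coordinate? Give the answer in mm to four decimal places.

190.4795

set_geometry: r = 28 mm, L = 174 mm, e = 11 mm; θ ← 0°
rotate_crank_by(+67°): θ ← 0° +67° = 67°
rotate_crank_by(+26°): θ ← 67° +26° = 93°
rotate_crank_by(+23°): θ ← 93° +23° = 116°
rotate_crank_by(+14°): θ ← 116° +14° = 130°
rotate_crank_by(-49°): θ ← 130° -49° = 81°
rotate_crank_by(-28°): θ ← 81° -28° = 53°
rotate_crank_by(-71°): θ ← 53° -71° = -18°
rotate_crank_by(+71°): θ ← -18° +71° = 53°
crank pin P = (r cos θ, r sin θ) = (16.850821, 22.361794)
h = r sin θ − e = 22.361794 − 11 = 11.361794
x = r cos θ + √(L² − h²) = 16.850821 + √(30276.0 − 129.0904) = 16.850821 + 173.628654 = 190.479475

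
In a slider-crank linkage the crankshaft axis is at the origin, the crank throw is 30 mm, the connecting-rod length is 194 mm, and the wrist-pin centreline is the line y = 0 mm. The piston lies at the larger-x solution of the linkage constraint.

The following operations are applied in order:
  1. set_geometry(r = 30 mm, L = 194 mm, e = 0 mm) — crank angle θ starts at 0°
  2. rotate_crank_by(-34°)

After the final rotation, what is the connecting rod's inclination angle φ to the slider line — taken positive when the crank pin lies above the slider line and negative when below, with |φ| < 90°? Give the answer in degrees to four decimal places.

set_geometry: r = 30 mm, L = 194 mm, e = 0 mm; θ ← 0°
rotate_crank_by(-34°): θ ← 0° -34° = -34°
crank pin P = (r cos θ, r sin θ) = (24.871127, -16.775787)
h = r sin θ − e = -16.775787 − 0 = -16.775787
sin φ = h / L = -16.775787 / 194 = -0.08647313
φ = arcsin(-0.08647313) = -4.960741°

-4.9607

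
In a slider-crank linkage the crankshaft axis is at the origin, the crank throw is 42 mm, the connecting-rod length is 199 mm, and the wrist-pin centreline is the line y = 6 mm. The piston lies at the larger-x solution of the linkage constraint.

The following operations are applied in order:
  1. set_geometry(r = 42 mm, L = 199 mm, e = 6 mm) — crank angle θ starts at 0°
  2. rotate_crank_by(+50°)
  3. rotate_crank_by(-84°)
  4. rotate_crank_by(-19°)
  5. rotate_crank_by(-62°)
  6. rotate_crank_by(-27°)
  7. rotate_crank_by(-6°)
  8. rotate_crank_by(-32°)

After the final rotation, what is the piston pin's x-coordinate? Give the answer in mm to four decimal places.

156.9095

set_geometry: r = 42 mm, L = 199 mm, e = 6 mm; θ ← 0°
rotate_crank_by(+50°): θ ← 0° +50° = 50°
rotate_crank_by(-84°): θ ← 50° -84° = -34°
rotate_crank_by(-19°): θ ← -34° -19° = -53°
rotate_crank_by(-62°): θ ← -53° -62° = -115°
rotate_crank_by(-27°): θ ← -115° -27° = -142°
rotate_crank_by(-6°): θ ← -142° -6° = -148°
rotate_crank_by(-32°): θ ← -148° -32° = -180°
crank pin P = (r cos θ, r sin θ) = (-42.000000, -0.000000)
h = r sin θ − e = -0.000000 − 6 = -6.000000
x = r cos θ + √(L² − h²) = -42.000000 + √(39601.0 − 36.0000) = -42.000000 + 198.909527 = 156.909527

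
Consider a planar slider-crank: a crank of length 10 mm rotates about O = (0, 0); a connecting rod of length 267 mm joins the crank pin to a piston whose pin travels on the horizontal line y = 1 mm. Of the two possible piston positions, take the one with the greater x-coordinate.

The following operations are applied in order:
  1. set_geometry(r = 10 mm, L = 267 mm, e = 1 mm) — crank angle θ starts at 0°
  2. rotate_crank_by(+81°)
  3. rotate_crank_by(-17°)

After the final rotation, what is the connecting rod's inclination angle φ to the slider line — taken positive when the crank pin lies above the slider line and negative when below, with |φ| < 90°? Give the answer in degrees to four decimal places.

set_geometry: r = 10 mm, L = 267 mm, e = 1 mm; θ ← 0°
rotate_crank_by(+81°): θ ← 0° +81° = 81°
rotate_crank_by(-17°): θ ← 81° -17° = 64°
crank pin P = (r cos θ, r sin θ) = (4.383711, 8.987940)
h = r sin θ − e = 8.987940 − 1 = 7.987940
sin φ = h / L = 7.987940 / 267 = 0.02991738
φ = arcsin(0.02991738) = 1.714395°

1.7144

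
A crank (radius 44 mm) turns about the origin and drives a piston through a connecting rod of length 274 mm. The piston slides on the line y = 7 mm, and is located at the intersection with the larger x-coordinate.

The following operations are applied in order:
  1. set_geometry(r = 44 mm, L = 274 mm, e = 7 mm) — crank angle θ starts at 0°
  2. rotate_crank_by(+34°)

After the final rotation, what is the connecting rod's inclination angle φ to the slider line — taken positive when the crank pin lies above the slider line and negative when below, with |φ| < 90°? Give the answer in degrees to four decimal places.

set_geometry: r = 44 mm, L = 274 mm, e = 7 mm; θ ← 0°
rotate_crank_by(+34°): θ ← 0° +34° = 34°
crank pin P = (r cos θ, r sin θ) = (36.477653, 24.604488)
h = r sin θ − e = 24.604488 − 7 = 17.604488
sin φ = h / L = 17.604488 / 274 = 0.06424996
φ = arcsin(0.06424996) = 3.683789°

3.6838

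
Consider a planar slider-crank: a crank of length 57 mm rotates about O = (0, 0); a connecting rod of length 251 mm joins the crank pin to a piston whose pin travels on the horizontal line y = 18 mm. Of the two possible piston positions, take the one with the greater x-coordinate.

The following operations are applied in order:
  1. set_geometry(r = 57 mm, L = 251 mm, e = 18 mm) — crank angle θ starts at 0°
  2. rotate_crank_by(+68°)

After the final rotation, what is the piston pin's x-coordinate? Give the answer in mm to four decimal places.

269.9215

set_geometry: r = 57 mm, L = 251 mm, e = 18 mm; θ ← 0°
rotate_crank_by(+68°): θ ← 0° +68° = 68°
crank pin P = (r cos θ, r sin θ) = (21.352576, 52.849480)
h = r sin θ − e = 52.849480 − 18 = 34.849480
x = r cos θ + √(L² − h²) = 21.352576 + √(63001.0 − 1214.4862) = 21.352576 + 248.568932 = 269.921507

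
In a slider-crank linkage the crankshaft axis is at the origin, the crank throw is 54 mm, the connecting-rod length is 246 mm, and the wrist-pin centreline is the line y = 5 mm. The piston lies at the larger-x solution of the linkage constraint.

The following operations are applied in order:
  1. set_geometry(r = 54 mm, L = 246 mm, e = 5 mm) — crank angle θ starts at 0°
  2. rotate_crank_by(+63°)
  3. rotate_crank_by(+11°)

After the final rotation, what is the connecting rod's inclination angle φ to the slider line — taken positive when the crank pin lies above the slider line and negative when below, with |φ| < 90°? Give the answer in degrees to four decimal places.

set_geometry: r = 54 mm, L = 246 mm, e = 5 mm; θ ← 0°
rotate_crank_by(+63°): θ ← 0° +63° = 63°
rotate_crank_by(+11°): θ ← 63° +11° = 74°
crank pin P = (r cos θ, r sin θ) = (14.884417, 51.908132)
h = r sin θ − e = 51.908132 − 5 = 46.908132
sin φ = h / L = 46.908132 / 246 = 0.19068346
φ = arcsin(0.19068346) = 10.992673°

10.9927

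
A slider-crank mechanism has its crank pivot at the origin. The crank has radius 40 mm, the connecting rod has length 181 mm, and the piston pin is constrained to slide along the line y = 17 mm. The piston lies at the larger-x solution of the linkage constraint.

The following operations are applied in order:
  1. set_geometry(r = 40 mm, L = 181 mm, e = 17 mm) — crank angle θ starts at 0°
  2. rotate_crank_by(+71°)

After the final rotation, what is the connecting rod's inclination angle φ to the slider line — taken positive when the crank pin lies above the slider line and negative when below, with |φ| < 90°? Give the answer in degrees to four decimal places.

6.6055

set_geometry: r = 40 mm, L = 181 mm, e = 17 mm; θ ← 0°
rotate_crank_by(+71°): θ ← 0° +71° = 71°
crank pin P = (r cos θ, r sin θ) = (13.022726, 37.820743)
h = r sin θ − e = 37.820743 − 17 = 20.820743
sin φ = h / L = 20.820743 / 181 = 0.11503173
φ = arcsin(0.11503173) = 6.605455°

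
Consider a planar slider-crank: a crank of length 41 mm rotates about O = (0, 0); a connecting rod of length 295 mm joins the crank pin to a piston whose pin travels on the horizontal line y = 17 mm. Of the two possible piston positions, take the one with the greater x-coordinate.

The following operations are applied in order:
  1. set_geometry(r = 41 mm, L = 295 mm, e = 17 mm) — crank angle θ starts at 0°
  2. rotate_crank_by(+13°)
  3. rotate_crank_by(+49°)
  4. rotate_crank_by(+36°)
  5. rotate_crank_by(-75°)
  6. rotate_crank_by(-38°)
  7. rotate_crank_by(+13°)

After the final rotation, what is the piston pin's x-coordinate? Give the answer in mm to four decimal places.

335.3987

set_geometry: r = 41 mm, L = 295 mm, e = 17 mm; θ ← 0°
rotate_crank_by(+13°): θ ← 0° +13° = 13°
rotate_crank_by(+49°): θ ← 13° +49° = 62°
rotate_crank_by(+36°): θ ← 62° +36° = 98°
rotate_crank_by(-75°): θ ← 98° -75° = 23°
rotate_crank_by(-38°): θ ← 23° -38° = -15°
rotate_crank_by(+13°): θ ← -15° +13° = -2°
crank pin P = (r cos θ, r sin θ) = (40.975024, -1.430879)
h = r sin θ − e = -1.430879 − 17 = -18.430879
x = r cos θ + √(L² − h²) = 40.975024 + √(87025.0 − 339.6973) = 40.975024 + 294.423679 = 335.398703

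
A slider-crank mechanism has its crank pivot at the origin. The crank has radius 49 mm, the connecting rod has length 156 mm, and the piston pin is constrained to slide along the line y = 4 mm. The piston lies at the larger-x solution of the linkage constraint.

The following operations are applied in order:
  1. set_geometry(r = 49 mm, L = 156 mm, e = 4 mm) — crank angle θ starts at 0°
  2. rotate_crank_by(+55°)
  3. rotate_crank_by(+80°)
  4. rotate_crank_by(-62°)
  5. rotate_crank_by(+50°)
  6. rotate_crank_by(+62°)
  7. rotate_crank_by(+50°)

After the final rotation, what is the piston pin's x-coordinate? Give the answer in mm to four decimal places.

set_geometry: r = 49 mm, L = 156 mm, e = 4 mm; θ ← 0°
rotate_crank_by(+55°): θ ← 0° +55° = 55°
rotate_crank_by(+80°): θ ← 55° +80° = 135°
rotate_crank_by(-62°): θ ← 135° -62° = 73°
rotate_crank_by(+50°): θ ← 73° +50° = 123°
rotate_crank_by(+62°): θ ← 123° +62° = 185°
rotate_crank_by(+50°): θ ← 185° +50° = 235°
crank pin P = (r cos θ, r sin θ) = (-28.105245, -40.138450)
h = r sin θ − e = -40.138450 − 4 = -44.138450
x = r cos θ + √(L² − h²) = -28.105245 + √(24336.0 − 1948.2028) = -28.105245 + 149.625523 = 121.520278

121.5203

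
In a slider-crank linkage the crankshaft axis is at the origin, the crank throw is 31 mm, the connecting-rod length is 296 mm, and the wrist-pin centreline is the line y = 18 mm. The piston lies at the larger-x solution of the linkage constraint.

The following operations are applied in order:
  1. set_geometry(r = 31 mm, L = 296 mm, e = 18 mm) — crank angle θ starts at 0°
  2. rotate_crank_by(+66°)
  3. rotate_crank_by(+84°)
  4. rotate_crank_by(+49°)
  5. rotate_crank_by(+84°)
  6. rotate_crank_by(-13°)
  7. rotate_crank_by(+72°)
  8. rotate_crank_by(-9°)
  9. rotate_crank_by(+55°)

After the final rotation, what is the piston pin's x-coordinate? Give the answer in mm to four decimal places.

set_geometry: r = 31 mm, L = 296 mm, e = 18 mm; θ ← 0°
rotate_crank_by(+66°): θ ← 0° +66° = 66°
rotate_crank_by(+84°): θ ← 66° +84° = 150°
rotate_crank_by(+49°): θ ← 150° +49° = 199°
rotate_crank_by(+84°): θ ← 199° +84° = 283°
rotate_crank_by(-13°): θ ← 283° -13° = 270°
rotate_crank_by(+72°): θ ← 270° +72° = 342°
rotate_crank_by(-9°): θ ← 342° -9° = 333°
rotate_crank_by(+55°): θ ← 333° +55° = 388°
crank pin P = (r cos θ, r sin θ) = (27.371375, 14.553618)
h = r sin θ − e = 14.553618 − 18 = -3.446382
x = r cos θ + √(L² − h²) = 27.371375 + √(87616.0 − 11.8775) = 27.371375 + 295.979936 = 323.351311

323.3513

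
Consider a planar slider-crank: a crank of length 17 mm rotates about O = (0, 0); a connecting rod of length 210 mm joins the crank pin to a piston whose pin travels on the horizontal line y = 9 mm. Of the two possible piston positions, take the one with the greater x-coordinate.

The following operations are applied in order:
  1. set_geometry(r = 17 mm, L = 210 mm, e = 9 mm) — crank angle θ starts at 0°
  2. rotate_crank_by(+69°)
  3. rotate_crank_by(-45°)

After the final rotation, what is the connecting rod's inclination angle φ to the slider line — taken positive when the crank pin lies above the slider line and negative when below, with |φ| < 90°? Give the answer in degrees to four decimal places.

set_geometry: r = 17 mm, L = 210 mm, e = 9 mm; θ ← 0°
rotate_crank_by(+69°): θ ← 0° +69° = 69°
rotate_crank_by(-45°): θ ← 69° -45° = 24°
crank pin P = (r cos θ, r sin θ) = (15.530273, 6.914523)
h = r sin θ − e = 6.914523 − 9 = -2.085477
sin φ = h / L = -2.085477 / 210 = -0.00993084
φ = arcsin(-0.00993084) = -0.569005°

-0.5690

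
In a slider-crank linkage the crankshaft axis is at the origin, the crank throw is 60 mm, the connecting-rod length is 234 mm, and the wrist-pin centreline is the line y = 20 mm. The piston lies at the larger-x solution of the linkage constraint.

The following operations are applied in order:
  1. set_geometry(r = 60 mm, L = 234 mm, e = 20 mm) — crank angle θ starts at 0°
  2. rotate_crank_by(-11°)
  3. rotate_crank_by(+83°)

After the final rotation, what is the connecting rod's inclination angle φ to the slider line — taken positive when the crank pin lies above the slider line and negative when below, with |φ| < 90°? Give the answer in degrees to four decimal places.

9.1135

set_geometry: r = 60 mm, L = 234 mm, e = 20 mm; θ ← 0°
rotate_crank_by(-11°): θ ← 0° -11° = -11°
rotate_crank_by(+83°): θ ← -11° +83° = 72°
crank pin P = (r cos θ, r sin θ) = (18.541020, 57.063391)
h = r sin θ − e = 57.063391 − 20 = 37.063391
sin φ = h / L = 37.063391 / 234 = 0.15839056
φ = arcsin(0.15839056) = 9.113491°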